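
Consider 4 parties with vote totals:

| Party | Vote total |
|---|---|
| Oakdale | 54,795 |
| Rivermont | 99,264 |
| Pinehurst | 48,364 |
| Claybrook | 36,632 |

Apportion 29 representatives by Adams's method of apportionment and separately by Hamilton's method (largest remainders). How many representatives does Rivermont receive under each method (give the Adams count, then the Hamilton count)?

Adams: Oakdale 7, Rivermont 11, Pinehurst 6, Claybrook 5.
Hamilton: Oakdale 7, Rivermont 12, Pinehurst 6, Claybrook 4.
Rivermont gets 11 under Adams and 12 under Hamilton.

11 and 12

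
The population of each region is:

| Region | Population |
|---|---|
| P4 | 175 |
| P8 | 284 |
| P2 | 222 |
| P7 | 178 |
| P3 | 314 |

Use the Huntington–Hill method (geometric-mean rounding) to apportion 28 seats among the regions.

With divisor 41: modified quotas P4 4.268, P8 6.927, P2 5.415, P7 4.341, P3 7.659.
Geometric-mean thresholds: P4 √(4·5)=4.472, P8 √(6·7)=6.481, P2 √(5·6)=5.477, P7 √(4·5)=4.472, P3 √(7·8)=7.483.
Each quota rounded against its threshold gives P4 4, P8 7, P2 5, P7 4, P3 8 (total 28).

P4=4; P8=7; P2=5; P7=4; P3=8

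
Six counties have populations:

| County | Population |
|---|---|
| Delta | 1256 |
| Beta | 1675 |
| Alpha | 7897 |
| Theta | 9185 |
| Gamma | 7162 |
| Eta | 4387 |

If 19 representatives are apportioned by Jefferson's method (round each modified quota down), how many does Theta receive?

6

Standard divisor 31562/19 ≈ 1661.158; standard quotas: Delta 0.756, Beta 1.008, Alpha 4.754, Theta 5.529, Gamma 4.311, Eta 2.641.
Rounding down gives 0, 1, 4, 5, 4, 2 = 16 seats, so the divisor must be adjusted.
With modified divisor 1450: modified quotas Delta 0.866, Beta 1.155, Alpha 5.446, Theta 6.334, Gamma 4.939, Eta 3.026.
Rounding down: Delta 0, Beta 1, Alpha 5, Theta 6, Gamma 4, Eta 3 (total 19).
Theta receives 6.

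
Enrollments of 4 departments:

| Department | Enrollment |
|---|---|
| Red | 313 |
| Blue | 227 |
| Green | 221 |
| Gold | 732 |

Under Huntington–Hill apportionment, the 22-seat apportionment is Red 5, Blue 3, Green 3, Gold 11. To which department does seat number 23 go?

Priority for the next seat is population ÷ (√(s·(s+1))).
Priorities: Red 57.146, Blue 65.529, Green 63.797, Gold 63.712.
Highest priority: Blue.

Blue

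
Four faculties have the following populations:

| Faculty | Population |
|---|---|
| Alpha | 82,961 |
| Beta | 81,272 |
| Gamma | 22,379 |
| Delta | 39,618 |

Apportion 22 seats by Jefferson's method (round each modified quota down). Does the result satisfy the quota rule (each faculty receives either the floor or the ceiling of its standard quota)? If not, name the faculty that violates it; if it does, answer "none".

Standard quotas: Alpha 8.068, Beta 7.903, Gamma 2.176, Delta 3.853.
Jefferson allocation: Alpha 8, Beta 8, Gamma 2, Delta 4.
Every allocation lies between the lower and upper quota.

none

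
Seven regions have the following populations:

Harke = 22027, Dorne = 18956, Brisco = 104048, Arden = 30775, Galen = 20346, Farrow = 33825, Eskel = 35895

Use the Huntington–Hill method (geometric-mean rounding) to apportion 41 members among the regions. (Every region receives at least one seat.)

Harke=3, Dorne=3, Brisco=16, Arden=5, Galen=3, Farrow=5, Eskel=6

With divisor 6456: modified quotas Harke 3.412, Dorne 2.936, Brisco 16.116, Arden 4.767, Galen 3.151, Farrow 5.239, Eskel 5.560.
Geometric-mean thresholds: Harke √(3·4)=3.464, Dorne √(2·3)=2.449, Brisco √(16·17)=16.492, Arden √(4·5)=4.472, Galen √(3·4)=3.464, Farrow √(5·6)=5.477, Eskel √(5·6)=5.477.
Each quota rounded against its threshold gives Harke 3, Dorne 3, Brisco 16, Arden 5, Galen 3, Farrow 5, Eskel 6 (total 41).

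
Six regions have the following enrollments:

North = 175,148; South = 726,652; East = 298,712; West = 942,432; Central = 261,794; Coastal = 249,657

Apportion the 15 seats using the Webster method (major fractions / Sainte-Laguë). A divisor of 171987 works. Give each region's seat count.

North 1; South 4; East 2; West 5; Central 2; Coastal 1

With modified divisor 171987: modified quotas North 1.018, South 4.225, East 1.737, West 5.480, Central 1.522, Coastal 1.452.
Rounding to the nearest integer: North 1, South 4, East 2, West 5, Central 2, Coastal 1 (total 15).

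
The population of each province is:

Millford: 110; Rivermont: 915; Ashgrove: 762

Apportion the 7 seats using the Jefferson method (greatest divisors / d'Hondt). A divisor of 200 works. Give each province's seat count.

Millford=0, Rivermont=4, Ashgrove=3

With modified divisor 200: modified quotas Millford 0.550, Rivermont 4.575, Ashgrove 3.810.
Rounding down: Millford 0, Rivermont 4, Ashgrove 3 (total 7).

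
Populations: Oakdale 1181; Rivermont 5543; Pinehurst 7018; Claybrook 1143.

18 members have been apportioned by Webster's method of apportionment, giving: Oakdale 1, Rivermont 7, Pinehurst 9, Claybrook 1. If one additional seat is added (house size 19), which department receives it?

Oakdale

Priority for the next seat is population ÷ (current seats + 0.5).
Priorities: Oakdale 787.333, Rivermont 739.067, Pinehurst 738.737, Claybrook 762.000.
Highest priority: Oakdale.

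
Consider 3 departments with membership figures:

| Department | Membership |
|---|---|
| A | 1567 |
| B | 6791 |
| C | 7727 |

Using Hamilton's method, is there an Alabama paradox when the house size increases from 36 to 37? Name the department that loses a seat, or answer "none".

A

At 36 seats: A 4, B 15, C 17.
At 37 seats: A 3, B 16, C 18.
A drops from 4 to 3.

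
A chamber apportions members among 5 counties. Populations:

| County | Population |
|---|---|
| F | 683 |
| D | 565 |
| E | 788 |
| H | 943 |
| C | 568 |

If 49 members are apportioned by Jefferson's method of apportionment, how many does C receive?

8

Standard divisor 3547/49 ≈ 72.388; standard quotas: F 9.435, D 7.805, E 10.886, H 13.027, C 7.847.
Rounding down gives 9, 7, 10, 13, 7 = 46 seats, so the divisor must be adjusted.
With modified divisor 70: modified quotas F 9.757, D 8.071, E 11.257, H 13.471, C 8.114.
Rounding down: F 9, D 8, E 11, H 13, C 8 (total 49).
C receives 8.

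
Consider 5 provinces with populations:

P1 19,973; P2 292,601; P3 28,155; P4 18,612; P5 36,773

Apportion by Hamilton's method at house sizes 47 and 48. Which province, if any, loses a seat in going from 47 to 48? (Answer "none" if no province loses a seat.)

At 47 seats: P1 3, P2 35, P3 3, P4 2, P5 4.
At 48 seats: P1 2, P2 36, P3 3, P4 2, P5 5.
P1 drops from 3 to 2.

P1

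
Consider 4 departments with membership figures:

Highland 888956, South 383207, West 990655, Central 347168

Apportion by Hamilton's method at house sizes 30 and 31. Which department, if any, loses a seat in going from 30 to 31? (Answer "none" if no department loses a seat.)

At 30 seats: Highland 10, South 5, West 11, Central 4.
At 31 seats: Highland 11, South 4, West 12, Central 4.
South drops from 5 to 4.

South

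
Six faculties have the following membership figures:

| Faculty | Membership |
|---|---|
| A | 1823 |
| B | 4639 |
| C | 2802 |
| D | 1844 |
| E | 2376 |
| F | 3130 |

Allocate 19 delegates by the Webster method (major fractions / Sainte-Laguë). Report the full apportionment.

Standard divisor 16614/19 ≈ 874.421; standard quotas: A 2.085, B 5.305, C 3.204, D 2.109, E 2.717, F 3.580.
Rounding to the nearest integer gives A 2, B 5, C 3, D 2, E 3, F 4 — total 19, matching the house size, so no adjustment is needed.

A: 2, B: 5, C: 3, D: 2, E: 3, F: 4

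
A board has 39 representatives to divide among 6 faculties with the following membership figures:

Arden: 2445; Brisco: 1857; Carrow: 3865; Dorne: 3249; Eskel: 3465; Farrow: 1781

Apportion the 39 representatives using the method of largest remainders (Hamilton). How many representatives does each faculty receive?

Arden: 6; Brisco: 4; Carrow: 9; Dorne: 8; Eskel: 8; Farrow: 4

The standard divisor is 16662/39 ≈ 427.231.
Standard quotas: Arden 5.723, Brisco 4.347, Carrow 9.047, Dorne 7.605, Eskel 8.110, Farrow 4.169.
Lower quotas: Arden 5, Brisco 4, Carrow 9, Dorne 7, Eskel 8, Farrow 4 (sum 37, leaving 2 seats).
Remainders in descending order: Arden 0.723, Dorne 0.605, Brisco 0.347, Farrow 0.169, Eskel 0.110, Carrow 0.047.
The surplus seats go to Arden, Dorne.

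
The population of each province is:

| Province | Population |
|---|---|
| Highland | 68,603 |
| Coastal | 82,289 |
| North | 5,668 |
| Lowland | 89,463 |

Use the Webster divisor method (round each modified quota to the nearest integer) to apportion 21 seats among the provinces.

Standard divisor 246023/21 ≈ 11715.381; standard quotas: Highland 5.856, Coastal 7.024, North 0.484, Lowland 7.636.
Rounding to the nearest integer gives Highland 6, Coastal 7, North 0, Lowland 8 — total 21, matching the house size, so no adjustment is needed.

Highland: 6; Coastal: 7; North: 0; Lowland: 8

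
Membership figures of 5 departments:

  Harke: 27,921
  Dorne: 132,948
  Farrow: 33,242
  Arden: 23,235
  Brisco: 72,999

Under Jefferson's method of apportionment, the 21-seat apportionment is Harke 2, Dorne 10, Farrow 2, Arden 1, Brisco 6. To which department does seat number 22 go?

Dorne

Priority for the next seat is population ÷ (current seats + 1).
Priorities: Harke 9307.000, Dorne 12086.182, Farrow 11080.667, Arden 11617.500, Brisco 10428.429.
Highest priority: Dorne.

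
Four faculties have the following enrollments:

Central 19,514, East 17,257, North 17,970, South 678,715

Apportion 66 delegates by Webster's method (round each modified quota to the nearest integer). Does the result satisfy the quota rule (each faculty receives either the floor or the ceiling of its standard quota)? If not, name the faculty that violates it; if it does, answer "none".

Standard quotas: Central 1.756, East 1.553, North 1.617, South 61.074.
Webster allocation: Central 2, East 2, North 2, South 60.
South has quota 61.074 (lower 61, upper 62) but receives 60 — outside the quota interval.

South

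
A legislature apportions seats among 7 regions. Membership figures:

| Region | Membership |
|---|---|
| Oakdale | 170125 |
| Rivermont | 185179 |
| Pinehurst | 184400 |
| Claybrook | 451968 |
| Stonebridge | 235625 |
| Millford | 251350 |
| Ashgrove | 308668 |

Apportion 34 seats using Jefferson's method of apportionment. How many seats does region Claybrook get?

9

Standard divisor 1787315/34 ≈ 52568.088; standard quotas: Oakdale 3.236, Rivermont 3.523, Pinehurst 3.508, Claybrook 8.598, Stonebridge 4.482, Millford 4.781, Ashgrove 5.872.
Rounding down gives 3, 3, 3, 8, 4, 4, 5 = 30 seats, so the divisor must be adjusted.
With modified divisor 46700: modified quotas Oakdale 3.643, Rivermont 3.965, Pinehurst 3.949, Claybrook 9.678, Stonebridge 5.046, Millford 5.382, Ashgrove 6.610.
Rounding down: Oakdale 3, Rivermont 3, Pinehurst 3, Claybrook 9, Stonebridge 5, Millford 5, Ashgrove 6 (total 34).
Claybrook receives 9.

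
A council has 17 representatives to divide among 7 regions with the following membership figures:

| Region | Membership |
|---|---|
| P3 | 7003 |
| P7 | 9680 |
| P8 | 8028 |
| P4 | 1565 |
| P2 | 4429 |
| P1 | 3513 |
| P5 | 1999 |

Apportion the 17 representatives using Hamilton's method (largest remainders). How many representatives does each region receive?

Total 36217; standard divisor 36217/17 ≈ 2130.412.
Standard quotas: P3 3.2872, P7 4.5437, P8 3.7683, P4 0.7346, P2 2.0789, P1 1.6490, P5 0.9383.
Lower quotas: P3 3, P7 4, P8 3, P4 0, P2 2, P1 1, P5 0 (sum 13, leaving 4 seats).
Remainders in descending order: P5 0.9383, P8 0.7683, P4 0.7346, P1 0.6490, P7 0.5437, P3 0.2872, P2 0.0789.
The surplus seats go to P5, P8, P4, P1.

P3 3, P7 4, P8 4, P4 1, P2 2, P1 2, P5 1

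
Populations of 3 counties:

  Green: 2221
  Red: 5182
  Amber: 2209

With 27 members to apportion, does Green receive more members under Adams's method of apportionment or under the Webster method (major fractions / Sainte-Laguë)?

Adams: Green 7, Red 14, Amber 6.
Webster: Green 6, Red 15, Amber 6.
Green gets 7 under Adams and 6 under Webster.

Adams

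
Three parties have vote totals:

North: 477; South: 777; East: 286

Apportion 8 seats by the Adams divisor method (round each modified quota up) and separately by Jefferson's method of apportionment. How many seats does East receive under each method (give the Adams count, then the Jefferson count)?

Adams: North 2, South 4, East 2.
Jefferson: North 3, South 4, East 1.
East gets 2 under Adams and 1 under Jefferson.

2 and 1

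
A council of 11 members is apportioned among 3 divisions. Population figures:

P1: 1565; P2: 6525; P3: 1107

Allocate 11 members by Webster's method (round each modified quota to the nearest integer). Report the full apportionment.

Standard divisor 9197/11 ≈ 836.091; standard quotas: P1 1.872, P2 7.804, P3 1.324.
Rounding to the nearest integer gives P1 2, P2 8, P3 1 — total 11, matching the house size, so no adjustment is needed.

P1=2, P2=8, P3=1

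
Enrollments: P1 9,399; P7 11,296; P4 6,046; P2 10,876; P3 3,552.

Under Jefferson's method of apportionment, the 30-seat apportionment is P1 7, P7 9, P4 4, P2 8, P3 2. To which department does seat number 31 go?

P4

Priority for the next seat is population ÷ (current seats + 1).
Priorities: P1 1174.875, P7 1129.600, P4 1209.200, P2 1208.444, P3 1184.000.
Highest priority: P4.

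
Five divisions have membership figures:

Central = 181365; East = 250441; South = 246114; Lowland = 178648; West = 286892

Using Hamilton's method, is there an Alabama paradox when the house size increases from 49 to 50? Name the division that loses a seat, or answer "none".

none

At 49 seats: Central 8, East 11, South 10, Lowland 8, West 12.
At 50 seats: Central 8, East 11, South 11, Lowland 8, West 12.
No division's allocation decreased.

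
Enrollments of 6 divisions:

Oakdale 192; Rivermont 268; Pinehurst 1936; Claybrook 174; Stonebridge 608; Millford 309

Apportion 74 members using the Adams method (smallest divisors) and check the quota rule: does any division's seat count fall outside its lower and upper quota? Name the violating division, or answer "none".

Pinehurst

Standard quotas: Oakdale 4.075, Rivermont 5.687, Pinehurst 41.085, Claybrook 3.693, Stonebridge 12.903, Millford 6.557.
Adams allocation: Oakdale 4, Rivermont 6, Pinehurst 40, Claybrook 4, Stonebridge 13, Millford 7.
Pinehurst has quota 41.085 (lower 41, upper 42) but receives 40 — outside the quota interval.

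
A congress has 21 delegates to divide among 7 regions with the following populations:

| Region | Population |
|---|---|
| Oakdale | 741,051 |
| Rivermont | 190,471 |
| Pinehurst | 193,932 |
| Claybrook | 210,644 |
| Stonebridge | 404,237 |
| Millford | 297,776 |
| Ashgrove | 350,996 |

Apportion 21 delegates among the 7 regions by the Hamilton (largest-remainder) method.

Total 2389107; standard divisor 2389107/21 = 113767.
Standard quotas: Oakdale 6.5138, Rivermont 1.6742, Pinehurst 1.7046, Claybrook 1.8515, Stonebridge 3.5532, Millford 2.6174, Ashgrove 3.0852.
Lower quotas: Oakdale 6, Rivermont 1, Pinehurst 1, Claybrook 1, Stonebridge 3, Millford 2, Ashgrove 3 (sum 17, leaving 4 seats).
Remainders in descending order: Claybrook 0.8515, Pinehurst 0.7046, Rivermont 0.6742, Millford 0.6174, Stonebridge 0.5532, Oakdale 0.5138, Ashgrove 0.0852.
The surplus seats go to Claybrook, Pinehurst, Rivermont, Millford.

Oakdale: 6, Rivermont: 2, Pinehurst: 2, Claybrook: 2, Stonebridge: 3, Millford: 3, Ashgrove: 3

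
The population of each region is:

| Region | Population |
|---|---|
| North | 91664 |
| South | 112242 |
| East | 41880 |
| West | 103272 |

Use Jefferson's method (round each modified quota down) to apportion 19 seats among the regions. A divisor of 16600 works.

With modified divisor 16600: modified quotas North 5.522, South 6.762, East 2.523, West 6.221.
Rounding down: North 5, South 6, East 2, West 6 (total 19).

North 5; South 6; East 2; West 6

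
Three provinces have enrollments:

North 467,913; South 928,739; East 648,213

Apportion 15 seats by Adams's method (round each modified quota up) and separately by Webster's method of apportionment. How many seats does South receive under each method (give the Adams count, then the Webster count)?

6 and 7

Adams: North 4, South 6, East 5.
Webster: North 3, South 7, East 5.
South gets 6 under Adams and 7 under Webster.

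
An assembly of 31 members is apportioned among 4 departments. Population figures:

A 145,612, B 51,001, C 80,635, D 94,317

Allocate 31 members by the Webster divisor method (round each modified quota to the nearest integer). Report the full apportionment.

Standard divisor 371565/31 ≈ 11985.968; standard quotas: A 12.149, B 4.255, C 6.727, D 7.869.
Rounding to the nearest integer gives A 12, B 4, C 7, D 8 — total 31, matching the house size, so no adjustment is needed.

A 12, B 4, C 7, D 8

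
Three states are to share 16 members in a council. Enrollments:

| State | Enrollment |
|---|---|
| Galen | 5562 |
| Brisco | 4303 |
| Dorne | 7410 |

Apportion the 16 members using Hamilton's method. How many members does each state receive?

Galen 5; Brisco 4; Dorne 7

Total 17275; standard divisor 17275/16 ≈ 1079.688.
Standard quotas: Galen 5.1515, Brisco 3.9854, Dorne 6.8631.
Lower quotas: Galen 5, Brisco 3, Dorne 6 (sum 14, leaving 2 seats).
Remainders in descending order: Brisco 0.9854, Dorne 0.8631, Galen 0.1515.
The surplus seats go to Brisco, Dorne.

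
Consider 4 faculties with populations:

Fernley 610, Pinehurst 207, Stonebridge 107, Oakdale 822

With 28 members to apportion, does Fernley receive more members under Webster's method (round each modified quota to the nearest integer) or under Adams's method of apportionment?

Webster

Webster: Fernley 10, Pinehurst 3, Stonebridge 2, Oakdale 13.
Adams: Fernley 9, Pinehurst 4, Stonebridge 2, Oakdale 13.
Fernley gets 10 under Webster and 9 under Adams.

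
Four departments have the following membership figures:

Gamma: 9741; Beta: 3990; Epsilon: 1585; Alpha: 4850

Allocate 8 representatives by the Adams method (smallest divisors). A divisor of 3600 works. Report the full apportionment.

Gamma: 3; Beta: 2; Epsilon: 1; Alpha: 2

With modified divisor 3600: modified quotas Gamma 2.706, Beta 1.108, Epsilon 0.440, Alpha 1.347.
Rounding up: Gamma 3, Beta 2, Epsilon 1, Alpha 2 (total 8).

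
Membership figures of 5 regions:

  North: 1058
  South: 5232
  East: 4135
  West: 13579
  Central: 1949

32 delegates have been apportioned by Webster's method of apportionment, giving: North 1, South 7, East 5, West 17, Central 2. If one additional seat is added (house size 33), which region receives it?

Priority for the next seat is population ÷ (current seats + 0.5).
Priorities: North 705.333, South 697.600, East 751.818, West 775.943, Central 779.600.
Highest priority: Central.

Central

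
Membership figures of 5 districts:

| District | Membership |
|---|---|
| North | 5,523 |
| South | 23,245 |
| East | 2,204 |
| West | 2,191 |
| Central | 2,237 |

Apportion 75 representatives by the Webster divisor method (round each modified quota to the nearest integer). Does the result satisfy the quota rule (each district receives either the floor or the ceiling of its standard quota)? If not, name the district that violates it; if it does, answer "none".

South

Standard quotas: North 11.701, South 49.248, East 4.669, West 4.642, Central 4.739.
Webster allocation: North 12, South 48, East 5, West 5, Central 5.
South has quota 49.248 (lower 49, upper 50) but receives 48 — outside the quota interval.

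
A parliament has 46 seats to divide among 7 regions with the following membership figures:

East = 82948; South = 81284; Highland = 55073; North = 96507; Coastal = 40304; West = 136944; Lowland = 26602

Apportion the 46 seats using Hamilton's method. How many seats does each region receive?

Total 519662; standard divisor 519662/46 = 11297.
Standard quotas: East 7.3425, South 7.1952, Highland 4.8750, North 8.5427, Coastal 3.5677, West 12.1222, Lowland 2.3548.
Lower quotas: East 7, South 7, Highland 4, North 8, Coastal 3, West 12, Lowland 2 (sum 43, leaving 3 seats).
Remainders in descending order: Highland 0.8750, Coastal 0.5677, North 0.5427, Lowland 0.3548, East 0.3425, South 0.1952, West 0.1222.
The surplus seats go to Highland, Coastal, North.

East 7, South 7, Highland 5, North 9, Coastal 4, West 12, Lowland 2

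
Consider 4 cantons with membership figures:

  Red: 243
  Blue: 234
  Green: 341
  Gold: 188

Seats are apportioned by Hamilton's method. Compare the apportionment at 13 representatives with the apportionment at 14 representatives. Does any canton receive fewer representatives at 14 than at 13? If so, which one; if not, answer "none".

At 13 seats: Red 3, Blue 3, Green 4, Gold 3.
At 14 seats: Red 3, Blue 3, Green 5, Gold 3.
No canton's allocation decreased.

none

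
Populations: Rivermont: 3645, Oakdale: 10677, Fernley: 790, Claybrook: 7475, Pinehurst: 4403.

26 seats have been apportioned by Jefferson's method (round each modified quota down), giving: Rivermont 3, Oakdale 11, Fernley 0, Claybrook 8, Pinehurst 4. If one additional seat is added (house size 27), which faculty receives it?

Rivermont

Priority for the next seat is population ÷ (current seats + 1).
Priorities: Rivermont 911.250, Oakdale 889.750, Fernley 790.000, Claybrook 830.556, Pinehurst 880.600.
Highest priority: Rivermont.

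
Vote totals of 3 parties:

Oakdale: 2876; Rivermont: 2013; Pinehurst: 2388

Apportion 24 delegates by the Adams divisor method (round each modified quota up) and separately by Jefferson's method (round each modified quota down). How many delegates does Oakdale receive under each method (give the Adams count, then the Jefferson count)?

Adams: Oakdale 9, Rivermont 7, Pinehurst 8.
Jefferson: Oakdale 10, Rivermont 6, Pinehurst 8.
Oakdale gets 9 under Adams and 10 under Jefferson.

9 and 10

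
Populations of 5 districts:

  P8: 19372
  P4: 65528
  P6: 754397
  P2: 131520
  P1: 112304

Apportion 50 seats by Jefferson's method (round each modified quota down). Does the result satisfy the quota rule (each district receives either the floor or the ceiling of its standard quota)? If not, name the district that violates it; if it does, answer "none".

Standard quotas: P8 0.894, P4 3.025, P6 34.825, P2 6.071, P1 5.184.
Jefferson allocation: P8 0, P4 3, P6 36, P2 6, P1 5.
P6 has quota 34.825 (lower 34, upper 35) but receives 36 — outside the quota interval.

P6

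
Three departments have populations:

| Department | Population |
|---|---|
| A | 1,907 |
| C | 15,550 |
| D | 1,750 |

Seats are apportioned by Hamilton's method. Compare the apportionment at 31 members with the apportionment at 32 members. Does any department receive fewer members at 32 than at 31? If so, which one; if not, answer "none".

none

At 31 seats: A 3, C 25, D 3.
At 32 seats: A 3, C 26, D 3.
No department's allocation decreased.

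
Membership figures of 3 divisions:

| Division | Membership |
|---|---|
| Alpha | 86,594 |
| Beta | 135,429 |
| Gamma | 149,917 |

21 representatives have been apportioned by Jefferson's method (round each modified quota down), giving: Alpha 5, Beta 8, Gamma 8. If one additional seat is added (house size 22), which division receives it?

Priority for the next seat is population ÷ (current seats + 1).
Priorities: Alpha 14432.333, Beta 15047.667, Gamma 16657.444.
Highest priority: Gamma.

Gamma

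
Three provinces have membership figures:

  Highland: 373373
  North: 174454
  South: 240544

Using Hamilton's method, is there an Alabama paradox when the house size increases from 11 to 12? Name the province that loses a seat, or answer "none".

At 11 seats: Highland 5, North 3, South 3.
At 12 seats: Highland 6, North 2, South 4.
North drops from 3 to 2.

North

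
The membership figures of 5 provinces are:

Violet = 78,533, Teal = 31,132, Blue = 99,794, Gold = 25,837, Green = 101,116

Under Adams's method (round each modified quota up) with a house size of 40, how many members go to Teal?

Standard divisor 336412/40 ≈ 8410.3; standard quotas: Violet 9.338, Teal 3.702, Blue 11.866, Gold 3.072, Green 12.023.
Rounding up gives 10, 4, 12, 4, 13 = 43 seats, so the divisor must be adjusted.
With modified divisor 8900: modified quotas Violet 8.824, Teal 3.498, Blue 11.213, Gold 2.903, Green 11.361.
Rounding up: Violet 9, Teal 4, Blue 12, Gold 3, Green 12 (total 40).
Teal receives 4.

4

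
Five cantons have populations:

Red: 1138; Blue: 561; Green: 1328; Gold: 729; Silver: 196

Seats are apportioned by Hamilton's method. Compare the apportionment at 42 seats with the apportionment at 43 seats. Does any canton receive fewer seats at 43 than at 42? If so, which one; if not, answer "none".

none

At 42 seats: Red 12, Blue 6, Green 14, Gold 8, Silver 2.
At 43 seats: Red 12, Blue 6, Green 15, Gold 8, Silver 2.
No canton's allocation decreased.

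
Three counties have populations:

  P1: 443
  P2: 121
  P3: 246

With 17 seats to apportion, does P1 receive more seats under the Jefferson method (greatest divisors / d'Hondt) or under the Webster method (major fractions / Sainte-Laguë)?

Jefferson

Jefferson: P1 10, P2 2, P3 5.
Webster: P1 9, P2 3, P3 5.
P1 gets 10 under Jefferson and 9 under Webster.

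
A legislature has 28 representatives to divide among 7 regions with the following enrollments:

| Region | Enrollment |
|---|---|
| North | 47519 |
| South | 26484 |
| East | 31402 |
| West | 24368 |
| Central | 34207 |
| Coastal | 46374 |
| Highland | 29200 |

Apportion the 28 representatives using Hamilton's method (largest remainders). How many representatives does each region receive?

North=6, South=3, East=4, West=3, Central=4, Coastal=5, Highland=3

Total 239554; standard divisor 239554/28 ≈ 8555.5.
Standard quotas: North 5.5542, South 3.0956, East 3.6704, West 2.8482, Central 3.9982, Coastal 5.4204, Highland 3.4130.
Lower quotas: North 5, South 3, East 3, West 2, Central 3, Coastal 5, Highland 3 (sum 24, leaving 4 seats).
Remainders in descending order: Central 0.9982, West 0.8482, East 0.6704, North 0.5542, Coastal 0.4204, Highland 0.4130, South 0.0956.
The surplus seats go to Central, West, East, North.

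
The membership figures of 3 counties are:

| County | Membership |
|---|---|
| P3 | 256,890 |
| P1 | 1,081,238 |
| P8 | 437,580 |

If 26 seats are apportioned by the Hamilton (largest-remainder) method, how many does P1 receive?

16

Standard divisor: 1775708 ÷ 26 ≈ 68296.462.
Standard quotas: P3 3.7614, P1 15.8315, P8 6.4071.
Lower quotas: P3 3, P1 15, P8 6 (sum 24, leaving 2 seats).
Remainders in descending order: P1 0.8315, P3 0.7614, P8 0.4071.
Largest remainders: P1, P3 receive the extra seats.
P1 receives 16.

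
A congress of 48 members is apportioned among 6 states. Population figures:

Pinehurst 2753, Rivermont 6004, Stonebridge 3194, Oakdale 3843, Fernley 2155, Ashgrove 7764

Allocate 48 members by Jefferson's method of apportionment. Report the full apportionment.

Standard divisor 25713/48 ≈ 535.688; standard quotas: Pinehurst 5.139, Rivermont 11.208, Stonebridge 5.962, Oakdale 7.174, Fernley 4.023, Ashgrove 14.494.
Rounding down gives 5, 11, 5, 7, 4, 14 = 46 seats, so the divisor must be adjusted.
With modified divisor 510: modified quotas Pinehurst 5.398, Rivermont 11.773, Stonebridge 6.263, Oakdale 7.535, Fernley 4.225, Ashgrove 15.224.
Rounding down: Pinehurst 5, Rivermont 11, Stonebridge 6, Oakdale 7, Fernley 4, Ashgrove 15 (total 48).

Pinehurst 5, Rivermont 11, Stonebridge 6, Oakdale 7, Fernley 4, Ashgrove 15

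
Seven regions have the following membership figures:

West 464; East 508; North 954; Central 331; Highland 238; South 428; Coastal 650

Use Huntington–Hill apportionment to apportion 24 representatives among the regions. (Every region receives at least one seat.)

With divisor 147: modified quotas West 3.156, East 3.456, North 6.490, Central 2.252, Highland 1.619, South 2.912, Coastal 4.422.
Geometric-mean thresholds: West √(3·4)=3.464, East √(3·4)=3.464, North √(6·7)=6.481, Central √(2·3)=2.449, Highland √(1·2)=1.414, South √(2·3)=2.449, Coastal √(4·5)=4.472.
Each quota rounded against its threshold gives West 3, East 3, North 7, Central 2, Highland 2, South 3, Coastal 4 (total 24).

West 3, East 3, North 7, Central 2, Highland 2, South 3, Coastal 4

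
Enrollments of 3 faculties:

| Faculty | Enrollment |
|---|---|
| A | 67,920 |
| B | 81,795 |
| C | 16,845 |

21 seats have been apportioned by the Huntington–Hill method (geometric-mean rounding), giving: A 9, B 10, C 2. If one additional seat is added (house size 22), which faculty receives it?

Priority for the next seat is population ÷ (√(s·(s+1))).
Priorities: A 7159.397, B 7798.847, C 6876.942.
Highest priority: B.

B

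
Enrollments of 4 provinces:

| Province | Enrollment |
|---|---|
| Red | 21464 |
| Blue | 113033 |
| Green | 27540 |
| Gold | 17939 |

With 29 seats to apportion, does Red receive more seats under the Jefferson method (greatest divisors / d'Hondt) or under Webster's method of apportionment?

Webster

Jefferson: Red 3, Blue 19, Green 4, Gold 3.
Webster: Red 4, Blue 18, Green 4, Gold 3.
Red gets 3 under Jefferson and 4 under Webster.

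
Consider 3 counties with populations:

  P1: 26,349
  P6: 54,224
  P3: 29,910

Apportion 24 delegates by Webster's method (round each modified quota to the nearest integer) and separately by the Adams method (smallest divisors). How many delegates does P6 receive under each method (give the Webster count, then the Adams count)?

12 and 11

Webster: P1 6, P6 12, P3 6.
Adams: P1 6, P6 11, P3 7.
P6 gets 12 under Webster and 11 under Adams.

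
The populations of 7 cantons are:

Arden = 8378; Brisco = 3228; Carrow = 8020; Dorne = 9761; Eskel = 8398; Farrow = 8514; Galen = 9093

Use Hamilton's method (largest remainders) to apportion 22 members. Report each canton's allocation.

Standard divisor: 55392 ÷ 22 ≈ 2517.818.
Standard quotas: Arden 3.3275, Brisco 1.2821, Carrow 3.1853, Dorne 3.8768, Eskel 3.3354, Farrow 3.3815, Galen 3.6115.
Lower quotas: Arden 3, Brisco 1, Carrow 3, Dorne 3, Eskel 3, Farrow 3, Galen 3 (sum 19, leaving 3 seats).
Remainders in descending order: Dorne 0.8768, Galen 0.6115, Farrow 0.3815, Eskel 0.3354, Arden 0.3275, Brisco 0.2821, Carrow 0.1853.
Largest remainders: Dorne, Galen, Farrow receive the extra seats.

Arden 3, Brisco 1, Carrow 3, Dorne 4, Eskel 3, Farrow 4, Galen 4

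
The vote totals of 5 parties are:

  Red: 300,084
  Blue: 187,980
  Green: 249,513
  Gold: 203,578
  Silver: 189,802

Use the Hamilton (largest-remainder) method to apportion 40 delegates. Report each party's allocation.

Red=10; Blue=7; Green=9; Gold=7; Silver=7

The standard divisor is 1130957/40 ≈ 28273.925.
Standard quotas: Red 10.6135, Blue 6.6485, Green 8.8248, Gold 7.2002, Silver 6.7130.
Lower quotas: Red 10, Blue 6, Green 8, Gold 7, Silver 6 (sum 37, leaving 3 seats).
Remainders in descending order: Green 0.8248, Silver 0.7130, Blue 0.6485, Red 0.6135, Gold 0.2002.
Largest remainders: Green, Silver, Blue receive the extra seats.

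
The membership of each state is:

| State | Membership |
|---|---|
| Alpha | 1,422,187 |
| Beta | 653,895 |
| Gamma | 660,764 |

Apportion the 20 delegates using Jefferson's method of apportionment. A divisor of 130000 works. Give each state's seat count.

Alpha: 10; Beta: 5; Gamma: 5

With modified divisor 130000: modified quotas Alpha 10.940, Beta 5.030, Gamma 5.083.
Rounding down: Alpha 10, Beta 5, Gamma 5 (total 20).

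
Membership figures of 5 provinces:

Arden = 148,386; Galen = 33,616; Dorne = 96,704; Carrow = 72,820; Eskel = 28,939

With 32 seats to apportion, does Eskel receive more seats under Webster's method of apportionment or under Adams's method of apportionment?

Adams

Webster: Arden 13, Galen 3, Dorne 8, Carrow 6, Eskel 2.
Adams: Arden 12, Galen 3, Dorne 8, Carrow 6, Eskel 3.
Eskel gets 2 under Webster and 3 under Adams.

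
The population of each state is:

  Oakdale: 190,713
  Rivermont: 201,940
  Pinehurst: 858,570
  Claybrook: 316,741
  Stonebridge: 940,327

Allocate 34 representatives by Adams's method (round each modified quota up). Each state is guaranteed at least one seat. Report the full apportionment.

Standard divisor 2508291/34 ≈ 73773.265; standard quotas: Oakdale 2.585, Rivermont 2.737, Pinehurst 11.638, Claybrook 4.293, Stonebridge 12.746.
Rounding up gives 3, 3, 12, 5, 13 = 36 seats, so the divisor must be adjusted.
With modified divisor 78770: modified quotas Oakdale 2.421, Rivermont 2.564, Pinehurst 10.900, Claybrook 4.021, Stonebridge 11.938.
Rounding up: Oakdale 3, Rivermont 3, Pinehurst 11, Claybrook 5, Stonebridge 12 (total 34).

Oakdale 3, Rivermont 3, Pinehurst 11, Claybrook 5, Stonebridge 12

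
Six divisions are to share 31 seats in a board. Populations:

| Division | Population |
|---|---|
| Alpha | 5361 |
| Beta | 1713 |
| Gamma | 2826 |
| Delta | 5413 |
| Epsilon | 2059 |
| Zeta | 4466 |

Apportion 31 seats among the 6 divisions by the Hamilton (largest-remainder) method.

The standard divisor is 21838/31 ≈ 704.452.
Standard quotas: Alpha 7.6102, Beta 2.4317, Gamma 4.0116, Delta 7.6840, Epsilon 2.9228, Zeta 6.3397.
Lower quotas: Alpha 7, Beta 2, Gamma 4, Delta 7, Epsilon 2, Zeta 6 (sum 28, leaving 3 seats).
Remainders in descending order: Epsilon 0.9228, Delta 0.6840, Alpha 0.6102, Beta 0.4317, Zeta 0.3397, Gamma 0.0116.
Largest remainders: Epsilon, Delta, Alpha receive the extra seats.

Alpha=8, Beta=2, Gamma=4, Delta=8, Epsilon=3, Zeta=6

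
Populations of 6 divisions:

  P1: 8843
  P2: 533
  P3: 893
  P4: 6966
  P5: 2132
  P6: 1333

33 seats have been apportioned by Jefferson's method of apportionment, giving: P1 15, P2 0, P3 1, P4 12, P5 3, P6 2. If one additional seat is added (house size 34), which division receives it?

Priority for the next seat is population ÷ (current seats + 1).
Priorities: P1 552.688, P2 533.000, P3 446.500, P4 535.846, P5 533.000, P6 444.333.
Highest priority: P1.

P1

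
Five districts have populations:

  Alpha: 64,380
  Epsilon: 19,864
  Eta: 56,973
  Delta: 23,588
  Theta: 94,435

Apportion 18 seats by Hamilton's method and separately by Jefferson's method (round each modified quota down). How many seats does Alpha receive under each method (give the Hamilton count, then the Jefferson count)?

4 and 5

Hamilton: Alpha 4, Epsilon 1, Eta 4, Delta 2, Theta 7.
Jefferson: Alpha 5, Epsilon 1, Eta 4, Delta 1, Theta 7.
Alpha gets 4 under Hamilton and 5 under Jefferson.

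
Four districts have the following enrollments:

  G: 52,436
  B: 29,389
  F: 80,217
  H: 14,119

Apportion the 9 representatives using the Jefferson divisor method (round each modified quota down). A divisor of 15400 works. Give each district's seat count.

G=3; B=1; F=5; H=0

With modified divisor 15400: modified quotas G 3.405, B 1.908, F 5.209, H 0.917.
Rounding down: G 3, B 1, F 5, H 0 (total 9).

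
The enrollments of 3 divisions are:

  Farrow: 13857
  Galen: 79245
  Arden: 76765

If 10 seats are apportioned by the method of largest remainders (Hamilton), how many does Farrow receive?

1

The standard divisor is 169867/10 ≈ 16986.7.
Standard quotas: Farrow 0.8158, Galen 4.6651, Arden 4.5191.
Lower quotas: Farrow 0, Galen 4, Arden 4 (sum 8, leaving 2 seats).
Remainders in descending order: Farrow 0.8158, Galen 0.6651, Arden 0.5191.
The surplus seats go to Farrow, Galen.
Farrow receives 1.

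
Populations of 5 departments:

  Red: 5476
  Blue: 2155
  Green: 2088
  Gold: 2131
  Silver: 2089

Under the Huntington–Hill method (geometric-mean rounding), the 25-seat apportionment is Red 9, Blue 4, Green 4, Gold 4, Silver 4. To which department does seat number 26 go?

Red

Priority for the next seat is population ÷ (√(s·(s+1))).
Priorities: Red 577.221, Blue 481.873, Green 466.891, Gold 476.506, Silver 467.115.
Highest priority: Red.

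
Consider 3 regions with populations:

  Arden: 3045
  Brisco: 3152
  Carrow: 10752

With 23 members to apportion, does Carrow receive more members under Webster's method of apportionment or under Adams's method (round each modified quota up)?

Webster

Webster: Arden 4, Brisco 4, Carrow 15.
Adams: Arden 4, Brisco 5, Carrow 14.
Carrow gets 15 under Webster and 14 under Adams.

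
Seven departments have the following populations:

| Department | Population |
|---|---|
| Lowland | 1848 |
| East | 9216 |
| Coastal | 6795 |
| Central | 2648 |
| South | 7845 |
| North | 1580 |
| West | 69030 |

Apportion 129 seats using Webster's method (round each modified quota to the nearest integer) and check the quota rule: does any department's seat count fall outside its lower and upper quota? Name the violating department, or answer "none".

West

Standard quotas: Lowland 2.409, East 12.013, Coastal 8.857, Central 3.452, South 10.226, North 2.060, West 89.983.
Webster allocation: Lowland 2, East 12, Coastal 9, Central 3, South 10, North 2, West 91.
West has quota 89.983 (lower 89, upper 90) but receives 91 — outside the quota interval.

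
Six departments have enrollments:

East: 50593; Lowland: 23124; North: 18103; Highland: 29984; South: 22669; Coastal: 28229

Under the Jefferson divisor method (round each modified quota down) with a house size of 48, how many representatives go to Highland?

Standard divisor 172702/48 ≈ 3597.958; standard quotas: East 14.062, Lowland 6.427, North 5.031, Highland 8.334, South 6.301, Coastal 7.846.
Rounding down gives 14, 6, 5, 8, 6, 7 = 46 seats, so the divisor must be adjusted.
With modified divisor 3350: modified quotas East 15.102, Lowland 6.903, North 5.404, Highland 8.950, South 6.767, Coastal 8.427.
Rounding down: East 15, Lowland 6, North 5, Highland 8, South 6, Coastal 8 (total 48).
Highland receives 8.

8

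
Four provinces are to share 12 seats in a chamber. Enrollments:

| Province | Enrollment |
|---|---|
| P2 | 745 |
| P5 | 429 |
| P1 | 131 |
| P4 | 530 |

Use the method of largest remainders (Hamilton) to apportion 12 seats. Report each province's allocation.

P2=5, P5=3, P1=1, P4=3

Total 1835; standard divisor 1835/12 ≈ 152.917.
Standard quotas: P2 4.872, P5 2.805, P1 0.857, P4 3.466.
Lower quotas: P2 4, P5 2, P1 0, P4 3 (sum 9, leaving 3 seats).
Remainders in descending order: P2 0.872, P1 0.857, P5 0.805, P4 0.466.
Largest remainders: P2, P1, P5 receive the extra seats.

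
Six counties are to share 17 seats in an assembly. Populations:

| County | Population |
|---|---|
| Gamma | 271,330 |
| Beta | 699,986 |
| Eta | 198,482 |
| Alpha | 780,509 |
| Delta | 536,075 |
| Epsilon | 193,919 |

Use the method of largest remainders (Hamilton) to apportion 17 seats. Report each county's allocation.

Standard divisor: 2680301 ÷ 17 ≈ 157664.765.
Standard quotas: Gamma 1.7209, Beta 4.4397, Eta 1.2589, Alpha 4.9504, Delta 3.4001, Epsilon 1.2299.
Lower quotas: Gamma 1, Beta 4, Eta 1, Alpha 4, Delta 3, Epsilon 1 (sum 14, leaving 3 seats).
Remainders in descending order: Alpha 0.9504, Gamma 0.7209, Beta 0.4397, Delta 0.4001, Eta 0.2589, Epsilon 0.2299.
Largest remainders: Alpha, Gamma, Beta receive the extra seats.

Gamma 2; Beta 5; Eta 1; Alpha 5; Delta 3; Epsilon 1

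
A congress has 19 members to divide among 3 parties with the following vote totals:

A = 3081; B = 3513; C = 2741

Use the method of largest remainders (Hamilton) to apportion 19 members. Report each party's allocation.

Standard divisor: 9335 ÷ 19 ≈ 491.316.
Standard quotas: A 6.271, B 7.150, C 5.579.
Lower quotas: A 6, B 7, C 5 (sum 18, leaving 1 seat).
Remainders in descending order: C 0.579, A 0.271, B 0.150.
The surplus seat goes to C.

A: 6, B: 7, C: 6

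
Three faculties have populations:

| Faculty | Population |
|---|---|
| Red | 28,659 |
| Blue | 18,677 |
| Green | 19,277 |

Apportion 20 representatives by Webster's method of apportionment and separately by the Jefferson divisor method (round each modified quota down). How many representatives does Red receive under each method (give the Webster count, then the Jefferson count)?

8 and 9

Webster: Red 8, Blue 6, Green 6.
Jefferson: Red 9, Blue 5, Green 6.
Red gets 8 under Webster and 9 under Jefferson.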